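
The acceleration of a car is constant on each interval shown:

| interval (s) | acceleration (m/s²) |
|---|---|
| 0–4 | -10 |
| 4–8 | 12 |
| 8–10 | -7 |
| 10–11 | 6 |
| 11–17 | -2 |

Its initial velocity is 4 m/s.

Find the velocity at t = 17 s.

Δv equals the area under the a-t graph; then v = v₀ + Δv.
0–4 s: -10 × 4 = -40 m/s
4–8 s: 12 × 4 = 48 m/s
8–10 s: -7 × 2 = -14 m/s
10–11 s: 6 × 1 = 6 m/s
11–17 s: -2 × 6 = -12 m/s
Δv = -12 m/s, so v(17) = 4 + (-12) = -8 m/s.

-8 m/s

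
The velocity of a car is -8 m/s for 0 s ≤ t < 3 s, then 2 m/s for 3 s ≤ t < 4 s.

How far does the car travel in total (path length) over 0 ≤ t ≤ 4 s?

26 m

Total distance travelled is ∫|v| dt — sum the magnitudes of each area piece.
0–3 s: |-8| × 3 = 24 m
3–4 s: |2| × 1 = 2 m
Total distance = 26 m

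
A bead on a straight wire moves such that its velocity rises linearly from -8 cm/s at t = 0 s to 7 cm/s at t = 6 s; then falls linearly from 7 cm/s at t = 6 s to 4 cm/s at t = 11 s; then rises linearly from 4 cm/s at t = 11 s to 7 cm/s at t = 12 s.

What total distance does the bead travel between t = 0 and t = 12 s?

Distance (not displacement) is the total path length: add the absolute areas under v-t.
0–6 s: v = 0 at t = 3.2 s; triangle areas 12.8 + 9.8 = 22.6 cm
6–11 s: |½(7 + 4)(5)| = 27.5 cm
11–12 s: |½(4 + 7)(1)| = 5.5 cm
Total distance = 55.6 cm

55.6 cm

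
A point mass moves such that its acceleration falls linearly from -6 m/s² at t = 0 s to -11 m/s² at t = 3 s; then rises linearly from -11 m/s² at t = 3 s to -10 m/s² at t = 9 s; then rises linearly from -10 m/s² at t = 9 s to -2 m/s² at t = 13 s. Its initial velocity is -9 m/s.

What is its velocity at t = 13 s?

-121.5 m/s

Δv equals the area under the a-t graph; then v = v₀ + Δv.
0–3 s: ½(-6 + -11)(3) = -25.5 m/s
3–9 s: ½(-11 + -10)(6) = -63 m/s
9–13 s: ½(-10 + -2)(4) = -24 m/s
Δv = -112.5 m/s, so v(13) = -9 + (-112.5) = -121.5 m/s.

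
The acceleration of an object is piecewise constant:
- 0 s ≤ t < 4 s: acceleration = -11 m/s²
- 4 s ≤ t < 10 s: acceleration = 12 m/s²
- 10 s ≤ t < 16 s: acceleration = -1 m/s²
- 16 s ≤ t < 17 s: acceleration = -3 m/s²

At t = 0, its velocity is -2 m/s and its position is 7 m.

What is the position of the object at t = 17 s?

On each constant-a segment, Δv = aΔt and Δx = v₀Δt + ½aΔt²; chain segment to segment.
0–4 s: v starts -2 m/s; Δx = -2·4 + ½·-11·4² = -96 m; v ends -46 m/s.
4–10 s: v starts -46 m/s; Δx = -46·6 + ½·12·6² = -60 m; v ends 26 m/s.
10–16 s: v starts 26 m/s; Δx = 26·6 + ½·-1·6² = 138 m; v ends 20 m/s.
16–17 s: v starts 20 m/s; Δx = 20·1 + ½·-3·1² = 18.5 m; v ends 17 m/s.
x(17) = 7 + Σ Δx = 7.5 m.

7.5 m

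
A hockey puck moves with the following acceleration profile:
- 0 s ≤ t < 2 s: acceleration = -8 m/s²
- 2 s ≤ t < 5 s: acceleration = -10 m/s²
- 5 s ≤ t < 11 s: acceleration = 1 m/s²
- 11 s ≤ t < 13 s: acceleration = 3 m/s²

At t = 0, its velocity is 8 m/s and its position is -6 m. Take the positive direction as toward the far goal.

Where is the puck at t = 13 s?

-343 m

On each constant-a segment, Δv = aΔt and Δx = v₀Δt + ½aΔt²; chain segment to segment.
0–2 s: v starts 8 m/s; Δx = 8·2 + ½·-8·2² = 0 m; v ends -8 m/s.
2–5 s: v starts -8 m/s; Δx = -8·3 + ½·-10·3² = -69 m; v ends -38 m/s.
5–11 s: v starts -38 m/s; Δx = -38·6 + ½·1·6² = -210 m; v ends -32 m/s.
11–13 s: v starts -32 m/s; Δx = -32·2 + ½·3·2² = -58 m; v ends -26 m/s.
x(13) = -6 + Σ Δx = -343 m.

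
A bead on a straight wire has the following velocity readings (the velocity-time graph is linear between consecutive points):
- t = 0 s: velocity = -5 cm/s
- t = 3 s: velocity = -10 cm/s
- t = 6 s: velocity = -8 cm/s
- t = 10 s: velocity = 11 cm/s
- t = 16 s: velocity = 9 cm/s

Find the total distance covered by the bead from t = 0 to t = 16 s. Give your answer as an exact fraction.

Distance (not displacement) is the total path length: add the absolute areas under v-t.
0–3 s: |½(-5 + -10)(3)| = 22.5 cm
3–6 s: |½(-10 + -8)(3)| = 27 cm
6–10 s: v = 0 at t = 146/19 s; triangle areas 128/19 + 242/19 = 370/19 cm
10–16 s: |½(11 + 9)(6)| = 60 cm
Total distance = 4901/38 cm

4901/38 cm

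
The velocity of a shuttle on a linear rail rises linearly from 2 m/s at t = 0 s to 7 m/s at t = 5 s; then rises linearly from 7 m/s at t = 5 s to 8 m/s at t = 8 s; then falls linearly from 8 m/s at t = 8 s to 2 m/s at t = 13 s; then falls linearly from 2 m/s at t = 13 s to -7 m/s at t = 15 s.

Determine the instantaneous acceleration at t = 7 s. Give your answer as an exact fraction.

Acceleration is the slope of the v-t graph on 5–8 s: (8 − 7)/(8 − 5) = 1/3 m/s².

1/3 m/s²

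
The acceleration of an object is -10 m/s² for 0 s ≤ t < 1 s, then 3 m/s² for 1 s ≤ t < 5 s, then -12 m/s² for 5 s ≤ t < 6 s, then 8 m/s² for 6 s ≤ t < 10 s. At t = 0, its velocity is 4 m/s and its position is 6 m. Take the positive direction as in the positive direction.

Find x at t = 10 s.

On each constant-a segment, Δv = aΔt and Δx = v₀Δt + ½aΔt²; chain segment to segment.
0–1 s: v starts 4 m/s; Δx = 4·1 + ½·-10·1² = -1 m; v ends -6 m/s.
1–5 s: v starts -6 m/s; Δx = -6·4 + ½·3·4² = 0 m; v ends 6 m/s.
5–6 s: v starts 6 m/s; Δx = 6·1 + ½·-12·1² = 0 m; v ends -6 m/s.
6–10 s: v starts -6 m/s; Δx = -6·4 + ½·8·4² = 40 m; v ends 26 m/s.
x(10) = 6 + Σ Δx = 45 m.

45 m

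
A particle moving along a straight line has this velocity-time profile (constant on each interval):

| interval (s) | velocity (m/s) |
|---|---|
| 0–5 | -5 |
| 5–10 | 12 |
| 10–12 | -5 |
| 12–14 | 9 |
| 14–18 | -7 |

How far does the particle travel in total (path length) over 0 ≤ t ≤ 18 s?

Total distance travelled is ∫|v| dt — sum the magnitudes of each area piece.
0–5 s: |-5| × 5 = 25 m
5–10 s: |12| × 5 = 60 m
10–12 s: |-5| × 2 = 10 m
12–14 s: |9| × 2 = 18 m
14–18 s: |-7| × 4 = 28 m
Total distance = 141 m

141 m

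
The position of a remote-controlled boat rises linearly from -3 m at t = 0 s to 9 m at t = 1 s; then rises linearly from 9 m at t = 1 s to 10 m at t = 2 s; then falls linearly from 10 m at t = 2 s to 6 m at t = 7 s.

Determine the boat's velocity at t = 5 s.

Velocity is the slope of the x-t graph on 2–7 s: (6 − 10)/(7 − 2) = -0.8 m/s.

-0.8 m/s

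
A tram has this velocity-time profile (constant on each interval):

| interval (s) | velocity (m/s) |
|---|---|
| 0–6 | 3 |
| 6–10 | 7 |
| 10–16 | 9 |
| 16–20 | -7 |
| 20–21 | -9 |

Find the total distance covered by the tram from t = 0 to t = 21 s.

137 m

Total distance travelled is ∫|v| dt — sum the magnitudes of each area piece.
0–6 s: |3| × 6 = 18 m
6–10 s: |7| × 4 = 28 m
10–16 s: |9| × 6 = 54 m
16–20 s: |-7| × 4 = 28 m
20–21 s: |-9| × 1 = 9 m
Total distance = 137 m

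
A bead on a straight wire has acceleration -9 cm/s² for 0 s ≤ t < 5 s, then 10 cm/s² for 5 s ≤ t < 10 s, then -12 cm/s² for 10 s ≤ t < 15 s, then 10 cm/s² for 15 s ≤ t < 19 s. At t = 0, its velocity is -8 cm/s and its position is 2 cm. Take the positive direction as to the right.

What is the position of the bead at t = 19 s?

-627.5 cm

On each constant-a segment, Δv = aΔt and Δx = v₀Δt + ½aΔt²; chain segment to segment.
0–5 s: v starts -8 cm/s; Δx = -8·5 + ½·-9·5² = -152.5 cm; v ends -53 cm/s.
5–10 s: v starts -53 cm/s; Δx = -53·5 + ½·10·5² = -140 cm; v ends -3 cm/s.
10–15 s: v starts -3 cm/s; Δx = -3·5 + ½·-12·5² = -165 cm; v ends -63 cm/s.
15–19 s: v starts -63 cm/s; Δx = -63·4 + ½·10·4² = -172 cm; v ends -23 cm/s.
x(19) = 2 + Σ Δx = -627.5 cm.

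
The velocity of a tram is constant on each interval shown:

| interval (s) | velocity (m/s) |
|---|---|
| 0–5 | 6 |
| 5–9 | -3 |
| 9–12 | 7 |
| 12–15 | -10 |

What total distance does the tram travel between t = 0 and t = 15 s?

Total distance travelled is ∫|v| dt — sum the magnitudes of each area piece.
0–5 s: |6| × 5 = 30 m
5–9 s: |-3| × 4 = 12 m
9–12 s: |7| × 3 = 21 m
12–15 s: |-10| × 3 = 30 m
Total distance = 93 m

93 m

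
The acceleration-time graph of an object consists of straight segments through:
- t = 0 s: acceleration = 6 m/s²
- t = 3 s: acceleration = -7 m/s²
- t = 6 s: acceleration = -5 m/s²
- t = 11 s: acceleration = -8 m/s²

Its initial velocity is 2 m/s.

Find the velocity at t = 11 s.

-50 m/s

Δv equals the area under the a-t graph; then v = v₀ + Δv.
0–3 s: ½(6 + -7)(3) = -1.5 m/s
3–6 s: ½(-7 + -5)(3) = -18 m/s
6–11 s: ½(-5 + -8)(5) = -32.5 m/s
Δv = -52 m/s, so v(11) = 2 + (-52) = -50 m/s.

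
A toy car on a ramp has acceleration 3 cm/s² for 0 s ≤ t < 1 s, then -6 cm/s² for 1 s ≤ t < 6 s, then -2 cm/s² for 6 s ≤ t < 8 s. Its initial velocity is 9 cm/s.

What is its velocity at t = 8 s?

Δv equals the area under the a-t graph; then v = v₀ + Δv.
0–1 s: 3 × 1 = 3 cm/s
1–6 s: -6 × 5 = -30 cm/s
6–8 s: -2 × 2 = -4 cm/s
Δv = -31 cm/s, so v(8) = 9 + (-31) = -22 cm/s.

-22 cm/s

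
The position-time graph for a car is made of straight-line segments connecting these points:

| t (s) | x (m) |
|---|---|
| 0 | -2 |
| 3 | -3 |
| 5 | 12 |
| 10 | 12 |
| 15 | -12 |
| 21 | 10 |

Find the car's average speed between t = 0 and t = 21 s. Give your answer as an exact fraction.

Average speed = (total path length)/(elapsed time); on a piecewise-linear x-t graph the path length is Σ|Δx|.
0–3 s: |Δx| = |-3 − -2| = 1 m
3–5 s: |Δx| = |12 − -3| = 15 m
5–10 s: |Δx| = |12 − 12| = 0 m
10–15 s: |Δx| = |-12 − 12| = 24 m
15–21 s: |Δx| = |10 − -12| = 22 m
Total path = 62 m; average speed = 62/21 = 62/21 m/s.

62/21 m/s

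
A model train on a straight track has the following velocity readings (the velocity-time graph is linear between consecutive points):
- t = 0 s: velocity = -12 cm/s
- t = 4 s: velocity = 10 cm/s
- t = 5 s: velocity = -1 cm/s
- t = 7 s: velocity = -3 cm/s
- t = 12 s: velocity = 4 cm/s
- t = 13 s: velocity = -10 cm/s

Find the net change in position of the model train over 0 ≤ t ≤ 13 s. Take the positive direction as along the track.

-4 cm

Displacement is the signed area under the v-t curve.
0–4 s: ½(-12 + 10)(4) = -4 cm
4–5 s: ½(10 + -1)(1) = 4.5 cm
5–7 s: ½(-1 + -3)(2) = -4 cm
7–12 s: ½(-3 + 4)(5) = 2.5 cm
12–13 s: ½(4 + -10)(1) = -3 cm
Net displacement = -4 cm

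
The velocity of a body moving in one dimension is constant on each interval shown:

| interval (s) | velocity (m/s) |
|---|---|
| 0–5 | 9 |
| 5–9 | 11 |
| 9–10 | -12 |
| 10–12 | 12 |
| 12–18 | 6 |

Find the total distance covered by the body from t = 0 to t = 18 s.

161 m

Distance (not displacement) is the total path length: add the absolute areas under v-t.
0–5 s: |9| × 5 = 45 m
5–9 s: |11| × 4 = 44 m
9–10 s: |-12| × 1 = 12 m
10–12 s: |12| × 2 = 24 m
12–18 s: |6| × 6 = 36 m
Total distance = 161 m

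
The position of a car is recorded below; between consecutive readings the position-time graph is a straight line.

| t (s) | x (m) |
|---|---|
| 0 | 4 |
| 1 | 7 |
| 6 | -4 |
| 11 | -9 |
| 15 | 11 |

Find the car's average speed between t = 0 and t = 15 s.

2.6 m/s

Average speed = (total path length)/(elapsed time); on a piecewise-linear x-t graph the path length is Σ|Δx|.
0–1 s: |Δx| = |7 − 4| = 3 m
1–6 s: |Δx| = |-4 − 7| = 11 m
6–11 s: |Δx| = |-9 − -4| = 5 m
11–15 s: |Δx| = |11 − -9| = 20 m
Total path = 39 m; average speed = 39/15 = 2.6 m/s.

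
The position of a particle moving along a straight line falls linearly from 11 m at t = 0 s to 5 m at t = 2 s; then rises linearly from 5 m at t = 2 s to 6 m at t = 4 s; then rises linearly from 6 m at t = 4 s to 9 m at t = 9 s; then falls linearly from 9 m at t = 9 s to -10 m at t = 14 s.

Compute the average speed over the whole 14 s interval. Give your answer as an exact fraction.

Average speed = (total path length)/(elapsed time); on a piecewise-linear x-t graph the path length is Σ|Δx|.
0–2 s: |Δx| = |5 − 11| = 6 m
2–4 s: |Δx| = |6 − 5| = 1 m
4–9 s: |Δx| = |9 − 6| = 3 m
9–14 s: |Δx| = |-10 − 9| = 19 m
Total path = 29 m; average speed = 29/14 = 29/14 m/s.

29/14 m/s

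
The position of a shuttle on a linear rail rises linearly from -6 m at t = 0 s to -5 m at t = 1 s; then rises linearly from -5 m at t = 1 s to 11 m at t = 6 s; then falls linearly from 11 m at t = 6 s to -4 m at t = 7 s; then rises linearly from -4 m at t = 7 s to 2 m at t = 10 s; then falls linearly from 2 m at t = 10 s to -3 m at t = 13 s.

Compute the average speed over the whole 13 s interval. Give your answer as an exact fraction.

43/13 m/s

Average speed = (total path length)/(elapsed time); on a piecewise-linear x-t graph the path length is Σ|Δx|.
0–1 s: |Δx| = |-5 − -6| = 1 m
1–6 s: |Δx| = |11 − -5| = 16 m
6–7 s: |Δx| = |-4 − 11| = 15 m
7–10 s: |Δx| = |2 − -4| = 6 m
10–13 s: |Δx| = |-3 − 2| = 5 m
Total path = 43 m; average speed = 43/13 = 43/13 m/s.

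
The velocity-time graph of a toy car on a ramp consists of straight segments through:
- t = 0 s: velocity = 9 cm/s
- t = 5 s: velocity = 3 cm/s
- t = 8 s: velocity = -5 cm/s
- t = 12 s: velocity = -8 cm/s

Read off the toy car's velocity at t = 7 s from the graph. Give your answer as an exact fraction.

-7/3 cm/s

On 5–8 s the graph is linear from 3 to -5 cm/s: v(7) = 3 + (-5 − 3)·(7 − 5)/(8 − 5) = -7/3 cm/s.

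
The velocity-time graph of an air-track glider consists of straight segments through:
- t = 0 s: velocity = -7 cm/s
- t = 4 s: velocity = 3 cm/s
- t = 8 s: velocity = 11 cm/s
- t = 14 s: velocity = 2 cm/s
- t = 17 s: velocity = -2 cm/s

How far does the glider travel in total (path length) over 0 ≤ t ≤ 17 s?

81.6 cm

Distance (not displacement) is the total path length: add the absolute areas under v-t.
0–4 s: v = 0 at t = 2.8 s; triangle areas 9.8 + 1.8 = 11.6 cm
4–8 s: |½(3 + 11)(4)| = 28 cm
8–14 s: |½(11 + 2)(6)| = 39 cm
14–17 s: v = 0 at t = 15.5 s; triangle areas 1.5 + 1.5 = 3 cm
Total distance = 81.6 cm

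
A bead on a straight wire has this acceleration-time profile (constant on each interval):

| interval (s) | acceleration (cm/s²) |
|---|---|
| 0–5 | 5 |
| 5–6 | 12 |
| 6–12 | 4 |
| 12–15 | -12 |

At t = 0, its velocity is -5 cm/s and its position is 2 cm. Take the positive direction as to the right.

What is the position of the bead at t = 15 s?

On each constant-a segment, Δv = aΔt and Δx = v₀Δt + ½aΔt²; chain segment to segment.
0–5 s: v starts -5 cm/s; Δx = -5·5 + ½·5·5² = 37.5 cm; v ends 20 cm/s.
5–6 s: v starts 20 cm/s; Δx = 20·1 + ½·12·1² = 26 cm; v ends 32 cm/s.
6–12 s: v starts 32 cm/s; Δx = 32·6 + ½·4·6² = 264 cm; v ends 56 cm/s.
12–15 s: v starts 56 cm/s; Δx = 56·3 + ½·-12·3² = 114 cm; v ends 20 cm/s.
x(15) = 2 + Σ Δx = 443.5 cm.

443.5 cm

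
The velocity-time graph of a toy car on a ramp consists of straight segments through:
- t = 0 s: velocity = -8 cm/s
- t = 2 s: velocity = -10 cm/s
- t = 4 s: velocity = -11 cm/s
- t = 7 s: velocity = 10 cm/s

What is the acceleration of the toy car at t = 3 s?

-0.5 cm/s²

Acceleration is the slope of the v-t graph on 2–4 s: (-11 − -10)/(4 − 2) = -0.5 cm/s².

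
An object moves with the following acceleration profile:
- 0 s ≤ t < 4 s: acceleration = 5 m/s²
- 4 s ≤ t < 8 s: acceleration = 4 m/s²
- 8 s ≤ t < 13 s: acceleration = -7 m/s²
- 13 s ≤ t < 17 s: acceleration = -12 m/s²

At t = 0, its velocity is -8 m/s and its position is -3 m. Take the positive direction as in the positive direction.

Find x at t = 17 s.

13.5 m

On each constant-a segment, Δv = aΔt and Δx = v₀Δt + ½aΔt²; chain segment to segment.
0–4 s: v starts -8 m/s; Δx = -8·4 + ½·5·4² = 8 m; v ends 12 m/s.
4–8 s: v starts 12 m/s; Δx = 12·4 + ½·4·4² = 80 m; v ends 28 m/s.
8–13 s: v starts 28 m/s; Δx = 28·5 + ½·-7·5² = 52.5 m; v ends -7 m/s.
13–17 s: v starts -7 m/s; Δx = -7·4 + ½·-12·4² = -124 m; v ends -55 m/s.
x(17) = -3 + Σ Δx = 13.5 m.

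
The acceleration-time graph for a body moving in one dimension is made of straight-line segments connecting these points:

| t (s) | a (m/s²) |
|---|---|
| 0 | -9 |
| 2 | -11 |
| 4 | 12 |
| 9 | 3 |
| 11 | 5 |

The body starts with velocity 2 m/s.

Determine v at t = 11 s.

28.5 m/s

Δv equals the area under the a-t graph; then v = v₀ + Δv.
0–2 s: ½(-9 + -11)(2) = -20 m/s
2–4 s: ½(-11 + 12)(2) = 1 m/s
4–9 s: ½(12 + 3)(5) = 37.5 m/s
9–11 s: ½(3 + 5)(2) = 8 m/s
Δv = 26.5 m/s, so v(11) = 2 + (26.5) = 28.5 m/s.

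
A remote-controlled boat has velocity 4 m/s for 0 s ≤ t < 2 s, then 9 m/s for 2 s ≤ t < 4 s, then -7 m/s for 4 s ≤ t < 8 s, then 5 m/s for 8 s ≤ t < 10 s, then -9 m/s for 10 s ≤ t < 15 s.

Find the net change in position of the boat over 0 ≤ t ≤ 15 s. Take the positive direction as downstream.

Displacement is the signed area under the v-t curve.
0–2 s: 4 × 2 = 8 m
2–4 s: 9 × 2 = 18 m
4–8 s: -7 × 4 = -28 m
8–10 s: 5 × 2 = 10 m
10–15 s: -9 × 5 = -45 m
Net displacement = -37 m

-37 m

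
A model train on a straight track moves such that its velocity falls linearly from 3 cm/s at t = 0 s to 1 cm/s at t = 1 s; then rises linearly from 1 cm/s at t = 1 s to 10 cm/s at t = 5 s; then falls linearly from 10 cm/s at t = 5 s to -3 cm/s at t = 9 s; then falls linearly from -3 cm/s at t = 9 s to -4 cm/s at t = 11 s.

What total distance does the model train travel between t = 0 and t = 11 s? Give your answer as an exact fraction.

621/13 cm

Distance (not displacement) is the total path length: add the absolute areas under v-t.
0–1 s: |½(3 + 1)(1)| = 2 cm
1–5 s: |½(1 + 10)(4)| = 22 cm
5–9 s: v = 0 at t = 105/13 s; triangle areas 200/13 + 18/13 = 218/13 cm
9–11 s: |½(-3 + -4)(2)| = 7 cm
Total distance = 621/13 cm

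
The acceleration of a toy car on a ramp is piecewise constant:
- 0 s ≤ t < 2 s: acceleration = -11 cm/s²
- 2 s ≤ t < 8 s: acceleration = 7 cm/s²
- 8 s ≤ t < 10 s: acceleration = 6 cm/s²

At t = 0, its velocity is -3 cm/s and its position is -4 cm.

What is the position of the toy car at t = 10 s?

On each constant-a segment, Δv = aΔt and Δx = v₀Δt + ½aΔt²; chain segment to segment.
0–2 s: v starts -3 cm/s; Δx = -3·2 + ½·-11·2² = -28 cm; v ends -25 cm/s.
2–8 s: v starts -25 cm/s; Δx = -25·6 + ½·7·6² = -24 cm; v ends 17 cm/s.
8–10 s: v starts 17 cm/s; Δx = 17·2 + ½·6·2² = 46 cm; v ends 29 cm/s.
x(10) = -4 + Σ Δx = -10 cm.

-10 cm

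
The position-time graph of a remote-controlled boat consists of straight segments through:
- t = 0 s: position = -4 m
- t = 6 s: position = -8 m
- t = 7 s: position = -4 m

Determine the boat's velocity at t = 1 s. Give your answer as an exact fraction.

-2/3 m/s

Velocity is the slope of the x-t graph on 0–6 s: (-8 − -4)/(6 − 0) = -2/3 m/s.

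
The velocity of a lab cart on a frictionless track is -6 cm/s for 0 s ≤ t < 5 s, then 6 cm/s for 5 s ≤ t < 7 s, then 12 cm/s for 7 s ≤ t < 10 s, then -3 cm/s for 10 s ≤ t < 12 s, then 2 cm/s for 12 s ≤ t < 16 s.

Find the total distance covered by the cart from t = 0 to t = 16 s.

92 cm

Distance (not displacement) is the total path length: add the absolute areas under v-t.
0–5 s: |-6| × 5 = 30 cm
5–7 s: |6| × 2 = 12 cm
7–10 s: |12| × 3 = 36 cm
10–12 s: |-3| × 2 = 6 cm
12–16 s: |2| × 4 = 8 cm
Total distance = 92 cm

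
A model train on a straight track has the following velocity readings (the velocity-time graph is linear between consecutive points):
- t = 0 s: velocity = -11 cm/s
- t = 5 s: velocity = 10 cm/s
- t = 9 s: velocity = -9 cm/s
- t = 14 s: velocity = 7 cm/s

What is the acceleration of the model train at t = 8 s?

Acceleration is the slope of the v-t graph on 5–9 s: (-9 − 10)/(9 − 5) = -4.75 cm/s².

-4.75 cm/s²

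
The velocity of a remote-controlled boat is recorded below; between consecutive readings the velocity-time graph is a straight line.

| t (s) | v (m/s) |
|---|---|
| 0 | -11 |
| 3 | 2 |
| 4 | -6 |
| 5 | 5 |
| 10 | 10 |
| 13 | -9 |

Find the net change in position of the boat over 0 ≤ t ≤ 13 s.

Net displacement equals the area under the velocity-time graph (areas below the axis count negative).
0–3 s: ½(-11 + 2)(3) = -13.5 m
3–4 s: ½(2 + -6)(1) = -2 m
4–5 s: ½(-6 + 5)(1) = -0.5 m
5–10 s: ½(5 + 10)(5) = 37.5 m
10–13 s: ½(10 + -9)(3) = 1.5 m
Net displacement = 23 m

23 m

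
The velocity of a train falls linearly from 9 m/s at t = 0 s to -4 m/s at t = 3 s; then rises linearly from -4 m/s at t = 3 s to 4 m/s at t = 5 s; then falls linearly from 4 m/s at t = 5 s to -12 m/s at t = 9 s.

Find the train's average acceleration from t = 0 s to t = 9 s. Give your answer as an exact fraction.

-7/3 m/s²

Average acceleration = Δv/Δt = (-12 − 9)/(9 − 0) = -7/3 m/s².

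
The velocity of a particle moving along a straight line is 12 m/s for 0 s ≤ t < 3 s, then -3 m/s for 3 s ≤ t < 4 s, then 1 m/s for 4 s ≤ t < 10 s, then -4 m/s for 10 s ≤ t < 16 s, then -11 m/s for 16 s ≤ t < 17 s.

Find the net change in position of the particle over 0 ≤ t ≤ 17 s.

Displacement is the signed area under the v-t curve.
0–3 s: 12 × 3 = 36 m
3–4 s: -3 × 1 = -3 m
4–10 s: 1 × 6 = 6 m
10–16 s: -4 × 6 = -24 m
16–17 s: -11 × 1 = -11 m
Net displacement = 4 m

4 m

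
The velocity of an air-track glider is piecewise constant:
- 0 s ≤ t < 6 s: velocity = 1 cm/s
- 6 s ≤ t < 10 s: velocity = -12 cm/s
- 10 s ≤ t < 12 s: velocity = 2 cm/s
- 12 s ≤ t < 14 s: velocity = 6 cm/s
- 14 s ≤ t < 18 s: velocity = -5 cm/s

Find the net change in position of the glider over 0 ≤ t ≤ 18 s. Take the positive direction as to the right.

-46 cm

Net displacement equals the area under the velocity-time graph (areas below the axis count negative).
0–6 s: 1 × 6 = 6 cm
6–10 s: -12 × 4 = -48 cm
10–12 s: 2 × 2 = 4 cm
12–14 s: 6 × 2 = 12 cm
14–18 s: -5 × 4 = -20 cm
Net displacement = -46 cm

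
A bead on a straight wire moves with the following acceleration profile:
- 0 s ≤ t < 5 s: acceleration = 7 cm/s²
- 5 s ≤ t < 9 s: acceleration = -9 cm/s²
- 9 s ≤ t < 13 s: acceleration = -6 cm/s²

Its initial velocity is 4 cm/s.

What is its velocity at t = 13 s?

-21 cm/s

Δv equals the area under the a-t graph; then v = v₀ + Δv.
0–5 s: 7 × 5 = 35 cm/s
5–9 s: -9 × 4 = -36 cm/s
9–13 s: -6 × 4 = -24 cm/s
Δv = -25 cm/s, so v(13) = 4 + (-25) = -21 cm/s.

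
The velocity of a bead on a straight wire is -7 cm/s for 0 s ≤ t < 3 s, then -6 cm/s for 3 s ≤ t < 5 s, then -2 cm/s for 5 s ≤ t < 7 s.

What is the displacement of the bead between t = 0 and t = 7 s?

Displacement is the signed area under the v-t curve.
0–3 s: -7 × 3 = -21 cm
3–5 s: -6 × 2 = -12 cm
5–7 s: -2 × 2 = -4 cm
Net displacement = -37 cm

-37 cm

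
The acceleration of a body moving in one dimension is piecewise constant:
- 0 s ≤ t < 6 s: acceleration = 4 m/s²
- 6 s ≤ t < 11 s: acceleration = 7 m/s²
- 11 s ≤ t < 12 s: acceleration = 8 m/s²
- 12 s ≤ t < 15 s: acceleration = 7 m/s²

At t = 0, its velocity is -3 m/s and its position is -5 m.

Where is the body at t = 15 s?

On each constant-a segment, Δv = aΔt and Δx = v₀Δt + ½aΔt²; chain segment to segment.
0–6 s: v starts -3 m/s; Δx = -3·6 + ½·4·6² = 54 m; v ends 21 m/s.
6–11 s: v starts 21 m/s; Δx = 21·5 + ½·7·5² = 192.5 m; v ends 56 m/s.
11–12 s: v starts 56 m/s; Δx = 56·1 + ½·8·1² = 60 m; v ends 64 m/s.
12–15 s: v starts 64 m/s; Δx = 64·3 + ½·7·3² = 223.5 m; v ends 85 m/s.
x(15) = -5 + Σ Δx = 525 m.

525 m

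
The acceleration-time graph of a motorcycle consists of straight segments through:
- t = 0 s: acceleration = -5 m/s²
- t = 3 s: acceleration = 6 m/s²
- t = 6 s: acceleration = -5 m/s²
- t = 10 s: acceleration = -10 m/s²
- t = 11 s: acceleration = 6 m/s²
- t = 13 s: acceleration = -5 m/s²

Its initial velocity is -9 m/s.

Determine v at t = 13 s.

Δv equals the area under the a-t graph; then v = v₀ + Δv.
0–3 s: ½(-5 + 6)(3) = 1.5 m/s
3–6 s: ½(6 + -5)(3) = 1.5 m/s
6–10 s: ½(-5 + -10)(4) = -30 m/s
10–11 s: ½(-10 + 6)(1) = -2 m/s
11–13 s: ½(6 + -5)(2) = 1 m/s
Δv = -28 m/s, so v(13) = -9 + (-28) = -37 m/s.

-37 m/s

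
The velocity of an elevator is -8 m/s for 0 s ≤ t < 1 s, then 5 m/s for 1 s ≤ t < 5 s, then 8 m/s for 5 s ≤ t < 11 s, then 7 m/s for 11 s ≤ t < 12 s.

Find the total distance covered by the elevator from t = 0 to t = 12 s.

Distance (not displacement) is the total path length: add the absolute areas under v-t.
0–1 s: |-8| × 1 = 8 m
1–5 s: |5| × 4 = 20 m
5–11 s: |8| × 6 = 48 m
11–12 s: |7| × 1 = 7 m
Total distance = 83 m

83 m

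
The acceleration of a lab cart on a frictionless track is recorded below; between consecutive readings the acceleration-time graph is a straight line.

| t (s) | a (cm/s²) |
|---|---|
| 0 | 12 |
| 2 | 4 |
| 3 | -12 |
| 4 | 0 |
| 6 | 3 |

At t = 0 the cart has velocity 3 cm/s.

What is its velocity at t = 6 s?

Δv equals the area under the a-t graph; then v = v₀ + Δv.
0–2 s: ½(12 + 4)(2) = 16 cm/s
2–3 s: ½(4 + -12)(1) = -4 cm/s
3–4 s: ½(-12 + 0)(1) = -6 cm/s
4–6 s: ½(0 + 3)(2) = 3 cm/s
Δv = 9 cm/s, so v(6) = 3 + (9) = 12 cm/s.

12 cm/s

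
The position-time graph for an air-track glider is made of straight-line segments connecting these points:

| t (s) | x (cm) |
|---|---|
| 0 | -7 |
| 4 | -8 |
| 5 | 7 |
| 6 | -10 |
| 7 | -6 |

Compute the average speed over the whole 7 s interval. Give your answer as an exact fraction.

37/7 cm/s

Average speed = (total path length)/(elapsed time); on a piecewise-linear x-t graph the path length is Σ|Δx|.
0–4 s: |Δx| = |-8 − -7| = 1 cm
4–5 s: |Δx| = |7 − -8| = 15 cm
5–6 s: |Δx| = |-10 − 7| = 17 cm
6–7 s: |Δx| = |-6 − -10| = 4 cm
Total path = 37 cm; average speed = 37/7 = 37/7 cm/s.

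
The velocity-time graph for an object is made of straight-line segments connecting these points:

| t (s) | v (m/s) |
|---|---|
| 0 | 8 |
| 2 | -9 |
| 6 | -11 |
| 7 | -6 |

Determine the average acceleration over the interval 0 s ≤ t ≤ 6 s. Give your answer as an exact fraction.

Average acceleration = Δv/Δt = (-11 − 8)/(6 − 0) = -19/6 m/s².

-19/6 m/s²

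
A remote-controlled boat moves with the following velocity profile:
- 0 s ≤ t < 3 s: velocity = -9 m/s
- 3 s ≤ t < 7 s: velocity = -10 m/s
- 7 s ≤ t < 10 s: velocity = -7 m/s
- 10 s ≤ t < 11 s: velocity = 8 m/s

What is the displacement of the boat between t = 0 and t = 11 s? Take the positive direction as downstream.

Displacement is the signed area under the v-t curve.
0–3 s: -9 × 3 = -27 m
3–7 s: -10 × 4 = -40 m
7–10 s: -7 × 3 = -21 m
10–11 s: 8 × 1 = 8 m
Net displacement = -80 m

-80 m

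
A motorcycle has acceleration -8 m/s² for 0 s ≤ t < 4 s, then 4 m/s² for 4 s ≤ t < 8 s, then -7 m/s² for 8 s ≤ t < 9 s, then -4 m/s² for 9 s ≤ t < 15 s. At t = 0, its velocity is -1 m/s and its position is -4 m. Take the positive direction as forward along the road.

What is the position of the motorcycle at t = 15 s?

-408.5 m

On each constant-a segment, Δv = aΔt and Δx = v₀Δt + ½aΔt²; chain segment to segment.
0–4 s: v starts -1 m/s; Δx = -1·4 + ½·-8·4² = -68 m; v ends -33 m/s.
4–8 s: v starts -33 m/s; Δx = -33·4 + ½·4·4² = -100 m; v ends -17 m/s.
8–9 s: v starts -17 m/s; Δx = -17·1 + ½·-7·1² = -20.5 m; v ends -24 m/s.
9–15 s: v starts -24 m/s; Δx = -24·6 + ½·-4·6² = -216 m; v ends -48 m/s.
x(15) = -4 + Σ Δx = -408.5 m.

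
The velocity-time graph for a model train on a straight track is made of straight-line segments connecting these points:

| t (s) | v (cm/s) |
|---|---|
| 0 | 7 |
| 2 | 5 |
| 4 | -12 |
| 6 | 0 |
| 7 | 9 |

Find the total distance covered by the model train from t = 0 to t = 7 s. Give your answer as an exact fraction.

1307/34 cm

Distance (not displacement) is the total path length: add the absolute areas under v-t.
0–2 s: |½(7 + 5)(2)| = 12 cm
2–4 s: v = 0 at t = 44/17 s; triangle areas 25/17 + 144/17 = 169/17 cm
4–6 s: |½(-12 + 0)(2)| = 12 cm
6–7 s: |½(0 + 9)(1)| = 4.5 cm
Total distance = 1307/34 cm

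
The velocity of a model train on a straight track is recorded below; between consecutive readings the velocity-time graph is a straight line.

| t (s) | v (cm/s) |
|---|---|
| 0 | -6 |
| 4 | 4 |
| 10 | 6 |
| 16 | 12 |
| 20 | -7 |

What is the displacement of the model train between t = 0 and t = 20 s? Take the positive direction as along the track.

90 cm

Displacement is the signed area under the v-t curve.
0–4 s: ½(-6 + 4)(4) = -4 cm
4–10 s: ½(4 + 6)(6) = 30 cm
10–16 s: ½(6 + 12)(6) = 54 cm
16–20 s: ½(12 + -7)(4) = 10 cm
Net displacement = 90 cm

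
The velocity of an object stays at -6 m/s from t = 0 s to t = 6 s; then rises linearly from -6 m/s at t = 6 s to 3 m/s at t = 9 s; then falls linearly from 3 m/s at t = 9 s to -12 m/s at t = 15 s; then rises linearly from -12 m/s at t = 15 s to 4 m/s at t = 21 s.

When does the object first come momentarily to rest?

t = 8 s

v changes sign on 6–9 s (from -6 to 3); the graph is linear there, so v = 0 at t = 6 + (6)·(9 − 6)/(3 − -6) = 8 s.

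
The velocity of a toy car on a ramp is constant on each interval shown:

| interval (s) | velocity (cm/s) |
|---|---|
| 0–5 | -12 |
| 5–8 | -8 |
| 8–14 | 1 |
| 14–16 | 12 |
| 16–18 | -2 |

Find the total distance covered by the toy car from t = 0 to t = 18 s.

118 cm

Distance (not displacement) is the total path length: add the absolute areas under v-t.
0–5 s: |-12| × 5 = 60 cm
5–8 s: |-8| × 3 = 24 cm
8–14 s: |1| × 6 = 6 cm
14–16 s: |12| × 2 = 24 cm
16–18 s: |-2| × 2 = 4 cm
Total distance = 118 cm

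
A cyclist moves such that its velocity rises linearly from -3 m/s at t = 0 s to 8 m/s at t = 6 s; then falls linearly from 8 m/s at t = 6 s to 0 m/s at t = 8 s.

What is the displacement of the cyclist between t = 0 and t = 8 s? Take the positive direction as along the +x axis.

23 m

Net displacement equals the area under the velocity-time graph (areas below the axis count negative).
0–6 s: ½(-3 + 8)(6) = 15 m
6–8 s: ½(8 + 0)(2) = 8 m
Net displacement = 23 m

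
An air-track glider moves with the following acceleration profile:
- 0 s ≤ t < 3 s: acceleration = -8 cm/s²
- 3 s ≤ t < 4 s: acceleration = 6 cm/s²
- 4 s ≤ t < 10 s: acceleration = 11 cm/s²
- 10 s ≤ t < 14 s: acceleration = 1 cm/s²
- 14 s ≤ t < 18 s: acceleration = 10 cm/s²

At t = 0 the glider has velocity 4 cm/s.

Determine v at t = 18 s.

Δv equals the area under the a-t graph; then v = v₀ + Δv.
0–3 s: -8 × 3 = -24 cm/s
3–4 s: 6 × 1 = 6 cm/s
4–10 s: 11 × 6 = 66 cm/s
10–14 s: 1 × 4 = 4 cm/s
14–18 s: 10 × 4 = 40 cm/s
Δv = 92 cm/s, so v(18) = 4 + (92) = 96 cm/s.

96 cm/s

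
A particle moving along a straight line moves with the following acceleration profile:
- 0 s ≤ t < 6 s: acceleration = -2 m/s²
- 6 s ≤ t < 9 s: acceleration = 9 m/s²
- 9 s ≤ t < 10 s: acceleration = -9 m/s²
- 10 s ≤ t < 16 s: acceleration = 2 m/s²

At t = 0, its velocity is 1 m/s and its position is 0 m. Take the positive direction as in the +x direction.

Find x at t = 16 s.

67 m

On each constant-a segment, Δv = aΔt and Δx = v₀Δt + ½aΔt²; chain segment to segment.
0–6 s: v starts 1 m/s; Δx = 1·6 + ½·-2·6² = -30 m; v ends -11 m/s.
6–9 s: v starts -11 m/s; Δx = -11·3 + ½·9·3² = 7.5 m; v ends 16 m/s.
9–10 s: v starts 16 m/s; Δx = 16·1 + ½·-9·1² = 11.5 m; v ends 7 m/s.
10–16 s: v starts 7 m/s; Δx = 7·6 + ½·2·6² = 78 m; v ends 19 m/s.
x(16) = 0 + Σ Δx = 67 m.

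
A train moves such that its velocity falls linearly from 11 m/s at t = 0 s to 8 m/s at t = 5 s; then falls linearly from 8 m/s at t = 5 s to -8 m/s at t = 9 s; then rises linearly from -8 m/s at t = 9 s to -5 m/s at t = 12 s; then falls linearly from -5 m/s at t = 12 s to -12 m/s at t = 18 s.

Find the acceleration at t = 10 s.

Acceleration is the slope of the v-t graph on 9–12 s: (-5 − -8)/(12 − 9) = 1 m/s².

1 m/s²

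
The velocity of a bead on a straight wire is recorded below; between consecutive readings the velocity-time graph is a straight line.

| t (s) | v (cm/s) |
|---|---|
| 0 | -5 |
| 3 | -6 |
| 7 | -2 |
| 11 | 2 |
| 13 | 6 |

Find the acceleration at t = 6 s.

1 cm/s²

Acceleration is the slope of the v-t graph on 3–7 s: (-2 − -6)/(7 − 3) = 1 cm/s².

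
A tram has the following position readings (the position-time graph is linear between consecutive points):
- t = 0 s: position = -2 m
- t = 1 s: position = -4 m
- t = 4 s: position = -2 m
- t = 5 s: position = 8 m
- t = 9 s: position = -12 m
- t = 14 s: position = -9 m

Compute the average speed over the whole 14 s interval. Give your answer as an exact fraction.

37/14 m/s

Average speed = (total path length)/(elapsed time); on a piecewise-linear x-t graph the path length is Σ|Δx|.
0–1 s: |Δx| = |-4 − -2| = 2 m
1–4 s: |Δx| = |-2 − -4| = 2 m
4–5 s: |Δx| = |8 − -2| = 10 m
5–9 s: |Δx| = |-12 − 8| = 20 m
9–14 s: |Δx| = |-9 − -12| = 3 m
Total path = 37 m; average speed = 37/14 = 37/14 m/s.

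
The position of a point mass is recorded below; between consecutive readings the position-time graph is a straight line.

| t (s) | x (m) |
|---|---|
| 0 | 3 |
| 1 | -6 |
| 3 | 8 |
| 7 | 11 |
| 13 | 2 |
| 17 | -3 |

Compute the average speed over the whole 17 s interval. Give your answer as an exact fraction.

40/17 m/s

Average speed = (total path length)/(elapsed time); on a piecewise-linear x-t graph the path length is Σ|Δx|.
0–1 s: |Δx| = |-6 − 3| = 9 m
1–3 s: |Δx| = |8 − -6| = 14 m
3–7 s: |Δx| = |11 − 8| = 3 m
7–13 s: |Δx| = |2 − 11| = 9 m
13–17 s: |Δx| = |-3 − 2| = 5 m
Total path = 40 m; average speed = 40/17 = 40/17 m/s.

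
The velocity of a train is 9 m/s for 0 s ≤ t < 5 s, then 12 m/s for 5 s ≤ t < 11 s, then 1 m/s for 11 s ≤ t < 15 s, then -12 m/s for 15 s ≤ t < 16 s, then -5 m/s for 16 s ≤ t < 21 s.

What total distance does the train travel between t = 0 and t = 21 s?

Distance (not displacement) is the total path length: add the absolute areas under v-t.
0–5 s: |9| × 5 = 45 m
5–11 s: |12| × 6 = 72 m
11–15 s: |1| × 4 = 4 m
15–16 s: |-12| × 1 = 12 m
16–21 s: |-5| × 5 = 25 m
Total distance = 158 m

158 m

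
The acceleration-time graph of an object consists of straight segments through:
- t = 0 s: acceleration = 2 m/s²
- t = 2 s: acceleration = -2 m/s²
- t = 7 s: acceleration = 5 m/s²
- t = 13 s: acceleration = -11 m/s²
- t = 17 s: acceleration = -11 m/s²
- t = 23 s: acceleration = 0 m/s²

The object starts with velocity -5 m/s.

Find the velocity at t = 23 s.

-92.5 m/s

Δv equals the area under the a-t graph; then v = v₀ + Δv.
0–2 s: ½(2 + -2)(2) = 0 m/s
2–7 s: ½(-2 + 5)(5) = 7.5 m/s
7–13 s: ½(5 + -11)(6) = -18 m/s
13–17 s: -11 × 4 = -44 m/s
17–23 s: ½(-11 + 0)(6) = -33 m/s
Δv = -87.5 m/s, so v(23) = -5 + (-87.5) = -92.5 m/s.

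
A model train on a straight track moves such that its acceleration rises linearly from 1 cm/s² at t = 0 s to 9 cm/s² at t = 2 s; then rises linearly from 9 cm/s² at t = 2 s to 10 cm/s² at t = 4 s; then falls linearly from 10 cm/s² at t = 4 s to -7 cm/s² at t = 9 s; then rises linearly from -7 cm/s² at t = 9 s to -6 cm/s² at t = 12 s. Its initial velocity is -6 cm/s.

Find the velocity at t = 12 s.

11 cm/s

Δv equals the area under the a-t graph; then v = v₀ + Δv.
0–2 s: ½(1 + 9)(2) = 10 cm/s
2–4 s: ½(9 + 10)(2) = 19 cm/s
4–9 s: ½(10 + -7)(5) = 7.5 cm/s
9–12 s: ½(-7 + -6)(3) = -19.5 cm/s
Δv = 17 cm/s, so v(12) = -6 + (17) = 11 cm/s.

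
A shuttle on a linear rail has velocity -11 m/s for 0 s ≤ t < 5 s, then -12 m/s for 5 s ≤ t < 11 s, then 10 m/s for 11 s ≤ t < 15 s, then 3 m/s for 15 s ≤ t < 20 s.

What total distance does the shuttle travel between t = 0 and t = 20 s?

Distance (not displacement) is the total path length: add the absolute areas under v-t.
0–5 s: |-11| × 5 = 55 m
5–11 s: |-12| × 6 = 72 m
11–15 s: |10| × 4 = 40 m
15–20 s: |3| × 5 = 15 m
Total distance = 182 m

182 m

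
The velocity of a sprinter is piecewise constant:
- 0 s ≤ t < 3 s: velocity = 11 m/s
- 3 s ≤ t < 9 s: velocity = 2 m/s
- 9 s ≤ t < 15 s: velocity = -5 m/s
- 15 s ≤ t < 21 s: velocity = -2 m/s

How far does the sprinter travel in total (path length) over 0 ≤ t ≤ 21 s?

87 m

Distance (not displacement) is the total path length: add the absolute areas under v-t.
0–3 s: |11| × 3 = 33 m
3–9 s: |2| × 6 = 12 m
9–15 s: |-5| × 6 = 30 m
15–21 s: |-2| × 6 = 12 m
Total distance = 87 m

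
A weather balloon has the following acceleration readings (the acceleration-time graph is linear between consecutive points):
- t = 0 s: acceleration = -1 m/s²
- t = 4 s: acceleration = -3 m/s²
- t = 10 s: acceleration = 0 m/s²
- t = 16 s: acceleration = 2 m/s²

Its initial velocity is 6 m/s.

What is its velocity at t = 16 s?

-5 m/s

Δv equals the area under the a-t graph; then v = v₀ + Δv.
0–4 s: ½(-1 + -3)(4) = -8 m/s
4–10 s: ½(-3 + 0)(6) = -9 m/s
10–16 s: ½(0 + 2)(6) = 6 m/s
Δv = -11 m/s, so v(16) = 6 + (-11) = -5 m/s.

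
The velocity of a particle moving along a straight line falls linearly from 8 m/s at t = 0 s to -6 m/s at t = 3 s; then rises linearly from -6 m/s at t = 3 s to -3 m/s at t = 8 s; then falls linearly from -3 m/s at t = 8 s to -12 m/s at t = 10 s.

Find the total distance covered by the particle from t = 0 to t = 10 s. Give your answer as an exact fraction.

675/14 m

Distance (not displacement) is the total path length: add the absolute areas under v-t.
0–3 s: v = 0 at t = 12/7 s; triangle areas 48/7 + 27/7 = 75/7 m
3–8 s: |½(-6 + -3)(5)| = 22.5 m
8–10 s: |½(-3 + -12)(2)| = 15 m
Total distance = 675/14 m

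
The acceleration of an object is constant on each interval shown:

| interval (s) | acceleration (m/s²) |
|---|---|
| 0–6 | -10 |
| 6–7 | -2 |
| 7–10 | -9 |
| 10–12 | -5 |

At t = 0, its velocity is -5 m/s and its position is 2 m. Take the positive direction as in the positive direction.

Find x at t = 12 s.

-713.5 m

On each constant-a segment, Δv = aΔt and Δx = v₀Δt + ½aΔt²; chain segment to segment.
0–6 s: v starts -5 m/s; Δx = -5·6 + ½·-10·6² = -210 m; v ends -65 m/s.
6–7 s: v starts -65 m/s; Δx = -65·1 + ½·-2·1² = -66 m; v ends -67 m/s.
7–10 s: v starts -67 m/s; Δx = -67·3 + ½·-9·3² = -241.5 m; v ends -94 m/s.
10–12 s: v starts -94 m/s; Δx = -94·2 + ½·-5·2² = -198 m; v ends -104 m/s.
x(12) = 2 + Σ Δx = -713.5 m.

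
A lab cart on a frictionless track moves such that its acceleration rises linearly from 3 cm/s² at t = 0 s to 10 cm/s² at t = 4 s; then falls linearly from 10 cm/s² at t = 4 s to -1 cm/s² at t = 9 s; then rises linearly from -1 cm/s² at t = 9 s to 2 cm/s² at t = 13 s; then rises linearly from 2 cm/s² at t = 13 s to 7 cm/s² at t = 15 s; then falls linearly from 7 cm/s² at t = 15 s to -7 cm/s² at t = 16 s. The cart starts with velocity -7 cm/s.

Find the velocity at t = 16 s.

Δv equals the area under the a-t graph; then v = v₀ + Δv.
0–4 s: ½(3 + 10)(4) = 26 cm/s
4–9 s: ½(10 + -1)(5) = 22.5 cm/s
9–13 s: ½(-1 + 2)(4) = 2 cm/s
13–15 s: ½(2 + 7)(2) = 9 cm/s
15–16 s: ½(7 + -7)(1) = 0 cm/s
Δv = 59.5 cm/s, so v(16) = -7 + (59.5) = 52.5 cm/s.

52.5 cm/s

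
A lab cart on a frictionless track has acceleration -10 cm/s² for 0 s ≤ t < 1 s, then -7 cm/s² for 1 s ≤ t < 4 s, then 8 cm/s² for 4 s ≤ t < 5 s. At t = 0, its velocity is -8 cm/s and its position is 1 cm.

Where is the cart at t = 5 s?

-132.5 cm

On each constant-a segment, Δv = aΔt and Δx = v₀Δt + ½aΔt²; chain segment to segment.
0–1 s: v starts -8 cm/s; Δx = -8·1 + ½·-10·1² = -13 cm; v ends -18 cm/s.
1–4 s: v starts -18 cm/s; Δx = -18·3 + ½·-7·3² = -85.5 cm; v ends -39 cm/s.
4–5 s: v starts -39 cm/s; Δx = -39·1 + ½·8·1² = -35 cm; v ends -31 cm/s.
x(5) = 1 + Σ Δx = -132.5 cm.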